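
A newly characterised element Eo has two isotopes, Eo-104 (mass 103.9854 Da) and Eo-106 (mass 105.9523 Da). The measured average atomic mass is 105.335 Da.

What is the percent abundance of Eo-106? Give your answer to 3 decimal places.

68.616%

Writing the weighted mean with unknown fraction x of Eo-104:
103.9854·x + 105.9523·(1 − x) = 105.335
(103.9854 − 105.9523)·x = 105.335 − 105.9523
x = -0.6173 / -1.9669 = 0.31384 → 31.384% Eo-104, 68.616% Eo-106.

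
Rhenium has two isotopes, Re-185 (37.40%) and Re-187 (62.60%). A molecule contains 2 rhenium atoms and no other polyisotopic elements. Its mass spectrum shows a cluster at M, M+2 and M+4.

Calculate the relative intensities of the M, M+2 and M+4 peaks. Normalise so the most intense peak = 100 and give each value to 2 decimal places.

29.87 : 100.00 : 83.69

Each Re atom is independently Re-185 (p = 0.3740) or Re-187 (q = 0.6260); the cluster is the binomial expansion (p + q)^2.
P(M) = 0.3740^2 = 0.139876
P(M+2) = 2 × 0.3740^1 × 0.6260^1 = 0.468248
P(M+4) = 0.6260^2 = 0.391876
The M+2 peak is largest (0.468248); scaling to 100 gives 29.87 : 100.00 : 83.69.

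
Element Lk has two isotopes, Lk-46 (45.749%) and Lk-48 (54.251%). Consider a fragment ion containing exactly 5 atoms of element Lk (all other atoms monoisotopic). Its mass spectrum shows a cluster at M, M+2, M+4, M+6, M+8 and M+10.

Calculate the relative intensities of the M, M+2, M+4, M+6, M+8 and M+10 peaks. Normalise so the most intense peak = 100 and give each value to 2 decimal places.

The 5 Lk atoms are independent, so intensities follow the terms of (0.45749 + 0.54251)^5.
P(M) = 0.45749^5 = 0.020040
P(M+2) = 5 × 0.45749^4 × 0.54251^1 = 0.118824
P(M+4) = 10 × 0.45749^3 × 0.54251^2 = 0.281813
P(M+6) = 10 × 0.45749^2 × 0.54251^3 = 0.334185
P(M+8) = 5 × 0.45749^1 × 0.54251^4 = 0.198145
P(M+10) = 0.54251^5 = 0.046994
The M+6 peak is largest (0.334185); scaling to 100 gives 6.00 : 35.56 : 84.33 : 100.00 : 59.29 : 14.06.

6.00 : 35.56 : 84.33 : 100.00 : 59.29 : 14.06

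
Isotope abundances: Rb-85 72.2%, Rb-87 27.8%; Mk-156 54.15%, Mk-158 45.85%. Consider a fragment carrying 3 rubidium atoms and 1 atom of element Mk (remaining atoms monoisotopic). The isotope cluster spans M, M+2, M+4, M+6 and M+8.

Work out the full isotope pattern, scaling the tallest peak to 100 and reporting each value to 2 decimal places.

Rubidium pattern (n=3): 0.37636705 : 0.43475086 : 0.16739714 : 0.02148495
Element Mk pattern (n=1): 0.5415 : 0.4585
Convolve the two distributions (both contribute in 2-u steps):
  M: 0.37636705×0.5415 = 0.203803
  M+2: 0.37636705×0.4585 + 0.43475086×0.5415 = 0.407982
  M+4: 0.43475086×0.4585 + 0.16739714×0.5415 = 0.289979
  M+6: 0.16739714×0.4585 + 0.02148495×0.5415 = 0.088386
  M+8: 0.02148495×0.4585 = 0.009851
Scale to base peak (0.407982) = 100: 49.95 : 100.00 : 71.08 : 21.66 : 2.41

49.95 : 100.00 : 71.08 : 21.66 : 2.41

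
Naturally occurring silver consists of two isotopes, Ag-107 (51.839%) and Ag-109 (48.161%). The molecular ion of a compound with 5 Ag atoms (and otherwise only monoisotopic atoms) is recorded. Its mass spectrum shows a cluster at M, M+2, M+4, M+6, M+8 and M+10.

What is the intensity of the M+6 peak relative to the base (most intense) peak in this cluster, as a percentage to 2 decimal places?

92.90%

(0.51839 + 0.48161)^5 gives M 0.0374, M+2 0.1739, M+4 0.3231, M+6 0.3002, M+8 0.1394, M+10 0.0259; the largest is M+4.
P(M+4) = C(5,2) × 0.51839^3 × 0.48161^2 = 10 × 0.13930601 × 0.23194819 = 0.323118 (base)
P(M+6) = C(5,3) × 0.51839^2 × 0.48161^3 = 10 × 0.26872819 × 0.11170857 = 0.300192
Relative intensity = 0.300192 / 0.323118 × 100 = 92.90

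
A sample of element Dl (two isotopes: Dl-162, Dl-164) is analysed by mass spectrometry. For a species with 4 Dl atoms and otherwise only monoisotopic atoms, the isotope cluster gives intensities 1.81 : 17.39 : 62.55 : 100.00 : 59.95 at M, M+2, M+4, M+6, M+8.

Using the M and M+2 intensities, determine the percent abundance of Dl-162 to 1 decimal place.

Let p = fractional abundance of Dl-162. I(M+2)/I(M) = [C(4,1)·p^3·(1−p)] / p^4 = 4·(1−p)/p = 17.39/1.81 = 9.6077
(1−p)/p = 9.6077/4 = 2.4019  ⇒  p = 1/(1 + 2.4019) = 0.2940
Dl-162: 29.4%, Dl-164: 70.6%.

29.4%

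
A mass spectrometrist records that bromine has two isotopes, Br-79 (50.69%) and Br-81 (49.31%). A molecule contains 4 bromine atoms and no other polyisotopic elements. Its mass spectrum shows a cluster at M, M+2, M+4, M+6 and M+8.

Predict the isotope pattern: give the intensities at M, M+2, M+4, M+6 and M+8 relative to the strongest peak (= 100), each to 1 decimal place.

Each Br atom is independently Br-79 (p = 0.5069) or Br-81 (q = 0.4931); the cluster is the binomial expansion (p + q)^4.
P(M) = 0.5069^4 = 0.066022
P(M+2) = 4 × 0.5069^3 × 0.4931^1 = 0.256899
P(M+4) = 6 × 0.5069^2 × 0.4931^2 = 0.374857
P(M+6) = 4 × 0.5069^1 × 0.4931^3 = 0.243101
P(M+8) = 0.4931^4 = 0.059121
The M+4 peak is largest (0.374857); scaling to 100 gives 17.6 : 68.5 : 100.0 : 64.9 : 15.8.

17.6 : 68.5 : 100.0 : 64.9 : 15.8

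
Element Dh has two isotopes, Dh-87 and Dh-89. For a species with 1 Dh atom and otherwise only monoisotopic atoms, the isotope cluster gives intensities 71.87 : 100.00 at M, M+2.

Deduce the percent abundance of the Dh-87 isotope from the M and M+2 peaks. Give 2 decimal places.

Write p for the Dh-87 fraction. I(M+2)/I(M) = [C(1,1)·p^0·(1−p)] / p^1 = 1·(1−p)/p = 100.00/71.87 = 1.3914
(1−p)/p = 1.3914/1 = 1.3914  ⇒  p = 1/(1 + 1.3914) = 0.4182
Dh-87: 41.82%, Dh-89: 58.18%.

41.82%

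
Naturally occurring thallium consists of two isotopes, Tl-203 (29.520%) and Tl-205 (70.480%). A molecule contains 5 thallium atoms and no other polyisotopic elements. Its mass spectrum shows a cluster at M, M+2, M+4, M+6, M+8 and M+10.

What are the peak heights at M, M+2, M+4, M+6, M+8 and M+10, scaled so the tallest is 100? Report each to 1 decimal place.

0.6 : 7.3 : 35.1 : 83.8 : 100.0 : 47.8

Expanding (0.29520 + 0.70480)^5:
P(M) = 0.29520^5 = 0.002242
P(M+2) = 5 × 0.29520^4 × 0.70480^1 = 0.026761
P(M+4) = 10 × 0.29520^3 × 0.70480^2 = 0.127785
P(M+6) = 10 × 0.29520^2 × 0.70480^3 = 0.305092
P(M+8) = 5 × 0.29520^1 × 0.70480^4 = 0.364208
P(M+10) = 0.70480^5 = 0.173912
The M+8 peak is largest (0.364208); scaling to 100 gives 0.6 : 7.3 : 35.1 : 83.8 : 100.0 : 47.8.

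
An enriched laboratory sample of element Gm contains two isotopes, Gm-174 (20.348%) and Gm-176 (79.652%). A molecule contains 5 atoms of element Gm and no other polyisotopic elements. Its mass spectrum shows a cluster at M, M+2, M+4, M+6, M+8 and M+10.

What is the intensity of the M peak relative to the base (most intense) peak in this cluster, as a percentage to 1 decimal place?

Binomial terms of (0.20348 + 0.79652)^5: M 0.0003, M+2 0.0068, M+4 0.0535, M+6 0.2092, M+8 0.4095, M+10 0.3206 → M+8 is the base peak.
P(M+8) = C(5,4) × 0.20348^1 × 0.79652^4 = 5 × 0.20348 × 0.40251933 = 0.409523 (base)
P(M) = C(5,0) × 0.20348^5 × 0.79652^0 = 1 × 0.00034883 × 1.0000 = 0.000349
Relative intensity = 0.000349 / 0.409523 × 100 = 0.1

0.1%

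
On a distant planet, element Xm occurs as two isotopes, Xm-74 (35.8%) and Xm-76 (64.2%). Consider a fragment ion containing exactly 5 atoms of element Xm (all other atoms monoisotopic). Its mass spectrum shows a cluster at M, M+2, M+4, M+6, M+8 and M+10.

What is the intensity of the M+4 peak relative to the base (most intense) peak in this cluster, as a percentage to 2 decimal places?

55.76%

Binomial terms of (0.358 + 0.642)^5: M 0.0059, M+2 0.0527, M+4 0.1891, M+6 0.3391, M+8 0.3041, M+10 0.1091 → M+6 is the base peak.
P(M+6) = C(5,3) × 0.358^2 × 0.642^3 = 10 × 0.128164 × 0.26460929 = 0.339134 (base)
P(M+4) = C(5,2) × 0.358^3 × 0.642^2 = 10 × 0.04588271 × 0.412164 = 0.189112
Relative intensity = 0.189112 / 0.339134 × 100 = 55.76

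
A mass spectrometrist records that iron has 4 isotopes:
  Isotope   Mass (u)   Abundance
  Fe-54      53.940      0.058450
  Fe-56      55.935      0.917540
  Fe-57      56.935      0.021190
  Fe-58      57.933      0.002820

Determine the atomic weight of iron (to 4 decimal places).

55.8452 u

Ar = Σ fᵢ·mᵢ = 0.058450 × 53.940 + 0.917540 × 55.935 + 0.021190 × 56.935 + 0.002820 × 57.933
= 3.15279 + 51.32260 + 1.20645 + 0.16337 = 55.84521 u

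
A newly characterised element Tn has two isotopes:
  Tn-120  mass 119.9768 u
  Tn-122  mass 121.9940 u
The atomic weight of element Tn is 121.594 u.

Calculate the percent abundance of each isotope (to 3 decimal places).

With x = fraction of Tn-120 (so Tn-122 is 1 − x):
119.9768·x + 121.9940·(1 − x) = 121.594
(119.9768 − 121.9940)·x = 121.594 − 121.9940
x = -0.4000 / -2.0172 = 0.19829 → 19.829% Tn-120, 80.171% Tn-122.

Tn-120: 19.829%, Tn-122: 80.171%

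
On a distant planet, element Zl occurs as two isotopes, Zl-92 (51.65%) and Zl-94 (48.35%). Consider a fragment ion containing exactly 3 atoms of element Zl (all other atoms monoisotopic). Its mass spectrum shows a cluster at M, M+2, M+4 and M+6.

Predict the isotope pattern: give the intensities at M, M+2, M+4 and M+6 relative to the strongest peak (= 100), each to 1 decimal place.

The 3 Zl atoms are independent, so intensities follow the terms of (0.5165 + 0.4835)^3.
P(M) = 0.5165^3 = 0.137788
P(M+2) = 3 × 0.5165^2 × 0.4835^1 = 0.386953
P(M+4) = 3 × 0.5165^1 × 0.4835^2 = 0.362230
P(M+6) = 0.4835^3 = 0.113029
The M+2 peak is largest (0.386953); scaling to 100 gives 35.6 : 100.0 : 93.6 : 29.2.

35.6 : 100.0 : 93.6 : 29.2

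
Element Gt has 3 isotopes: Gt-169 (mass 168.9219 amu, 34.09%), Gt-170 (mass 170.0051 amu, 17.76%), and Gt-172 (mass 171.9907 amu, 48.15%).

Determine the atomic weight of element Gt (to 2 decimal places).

Ar = Σ fᵢ·mᵢ = 0.3409 × 168.9219 + 0.1776 × 170.0051 + 0.4815 × 171.9907
= 57.58548 + 30.19291 + 82.81352 = 170.59191 amu

170.59 amu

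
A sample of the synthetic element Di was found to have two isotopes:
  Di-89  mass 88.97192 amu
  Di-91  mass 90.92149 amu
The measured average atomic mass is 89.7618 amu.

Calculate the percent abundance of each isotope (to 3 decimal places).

Di-89: 59.484%, Di-91: 40.516%

Let x be the fractional abundance of Di-89; then Di-91 has abundance 1 − x.
88.97192·x + 90.92149·(1 − x) = 89.7618
(88.97192 − 90.92149)·x = 89.7618 − 90.92149
x = -1.15969 / -1.94957 = 0.59484 → 59.484% Di-89, 40.516% Di-91.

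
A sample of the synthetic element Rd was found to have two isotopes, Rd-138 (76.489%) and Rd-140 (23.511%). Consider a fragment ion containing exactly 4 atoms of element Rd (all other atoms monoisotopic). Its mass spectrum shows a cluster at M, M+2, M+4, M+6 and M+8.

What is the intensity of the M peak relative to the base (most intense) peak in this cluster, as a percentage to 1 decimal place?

Binomial terms of (0.76489 + 0.23511)^4: M 0.3423, M+2 0.4209, M+4 0.1940, M+6 0.0398, M+8 0.0031 → M+2 is the base peak.
P(M+2) = C(4,1) × 0.76489^3 × 0.23511^1 = 4 × 0.44750403 × 0.23511 = 0.420851 (base)
P(M) = C(4,0) × 0.76489^4 × 0.23511^0 = 1 × 0.34229136 × 1.0000 = 0.342291
Relative intensity = 0.342291 / 0.420851 × 100 = 81.3

81.3%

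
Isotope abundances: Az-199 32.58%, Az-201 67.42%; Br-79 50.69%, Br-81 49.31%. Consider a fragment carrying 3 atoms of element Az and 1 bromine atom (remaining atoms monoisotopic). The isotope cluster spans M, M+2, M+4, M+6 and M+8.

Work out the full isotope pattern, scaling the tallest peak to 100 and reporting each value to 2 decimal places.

Element Az pattern (n=3): 0.03458225 : 0.21469017 : 0.44427291 : 0.30645467
Bromine pattern (n=1): 0.5069 : 0.4931
Convolve the two distributions (both contribute in 2-u steps):
  M: 0.03458225×0.5069 = 0.017530
  M+2: 0.03458225×0.4931 + 0.21469017×0.5069 = 0.125879
  M+4: 0.21469017×0.4931 + 0.44427291×0.5069 = 0.331066
  M+6: 0.44427291×0.4931 + 0.30645467×0.5069 = 0.374413
  M+8: 0.30645467×0.4931 = 0.151113
Scale to base peak (0.374413) = 100: 4.68 : 33.62 : 88.42 : 100.00 : 40.36

4.68 : 33.62 : 88.42 : 100.00 : 40.36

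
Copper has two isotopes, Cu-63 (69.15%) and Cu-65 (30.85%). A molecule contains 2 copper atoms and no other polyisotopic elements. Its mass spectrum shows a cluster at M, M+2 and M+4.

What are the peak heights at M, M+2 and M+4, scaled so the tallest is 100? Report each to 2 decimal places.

Each Cu atom is independently Cu-63 (p = 0.6915) or Cu-65 (q = 0.3085); the cluster is the binomial expansion (p + q)^2.
P(M) = 0.6915^2 = 0.478172
P(M+2) = 2 × 0.6915^1 × 0.3085^1 = 0.426656
P(M+4) = 0.3085^2 = 0.095172
The M peak is largest (0.478172); scaling to 100 gives 100.00 : 89.23 : 19.90.

100.00 : 89.23 : 19.90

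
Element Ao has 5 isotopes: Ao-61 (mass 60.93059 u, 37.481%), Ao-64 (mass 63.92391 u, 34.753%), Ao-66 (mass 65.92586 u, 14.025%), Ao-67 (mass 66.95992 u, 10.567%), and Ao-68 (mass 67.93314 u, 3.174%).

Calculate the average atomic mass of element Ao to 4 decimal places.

63.5308 u

Weight each isotope mass by its fractional abundance: 0.37481 × 60.93059 + 0.34753 × 63.92391 + 0.14025 × 65.92586 + 0.10567 × 66.95992 + 0.03174 × 67.93314
= 22.837394 + 22.215476 + 9.246102 + 7.075655 + 2.156198 = 63.530825 u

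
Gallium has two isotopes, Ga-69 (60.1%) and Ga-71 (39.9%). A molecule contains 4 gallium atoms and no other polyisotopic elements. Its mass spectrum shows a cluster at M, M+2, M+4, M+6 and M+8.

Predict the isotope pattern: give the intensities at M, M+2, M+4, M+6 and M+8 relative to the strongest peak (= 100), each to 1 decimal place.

37.7 : 100.0 : 99.6 : 44.1 : 7.3

Each Ga atom is independently Ga-69 (p = 0.601) or Ga-71 (q = 0.399); the cluster is the binomial expansion (p + q)^4.
P(M) = 0.601^4 = 0.130466
P(M+2) = 4 × 0.601^3 × 0.399^1 = 0.346463
P(M+4) = 6 × 0.601^2 × 0.399^2 = 0.345021
P(M+6) = 4 × 0.601^1 × 0.399^3 = 0.152705
P(M+8) = 0.399^4 = 0.025345
The M+2 peak is largest (0.346463); scaling to 100 gives 37.7 : 100.0 : 99.6 : 44.1 : 7.3.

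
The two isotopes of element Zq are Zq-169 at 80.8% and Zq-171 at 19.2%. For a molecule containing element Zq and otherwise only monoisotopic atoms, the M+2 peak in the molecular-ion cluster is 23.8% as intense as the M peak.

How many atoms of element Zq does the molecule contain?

With n Zq atoms, P(M+2)/P(M) = C(n,1)·p^(n−1)q / p^n = n·q/p = n · 0.192/0.808.
n = 0.238 × 0.808/0.192 = 1.00 ≈ 1

1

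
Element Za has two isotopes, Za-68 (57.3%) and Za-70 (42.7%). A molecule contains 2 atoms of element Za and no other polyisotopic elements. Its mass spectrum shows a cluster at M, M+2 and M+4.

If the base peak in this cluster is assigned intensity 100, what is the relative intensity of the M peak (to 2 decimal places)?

67.10

(0.573 + 0.427)^2 gives M 0.3283, M+2 0.4893, M+4 0.1823; the largest is M+2.
P(M+2) = C(2,1) × 0.573^1 × 0.427^1 = 2 × 0.5730 × 0.4270 = 0.489342 (base)
P(M) = C(2,0) × 0.573^2 × 0.427^0 = 1 × 0.328329 × 1.0000 = 0.328329
Relative intensity = 0.328329 / 0.489342 × 100 = 67.10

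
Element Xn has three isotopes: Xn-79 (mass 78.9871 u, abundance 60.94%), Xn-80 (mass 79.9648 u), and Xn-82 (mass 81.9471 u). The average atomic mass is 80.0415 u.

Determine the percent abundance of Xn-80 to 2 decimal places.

Let x and y be the fractions of Xn-80 and Xn-82. Then x + y = 1 − 0.6094 = 0.3906 and 79.9648x + 81.9471y = 80.0415 − 0.6094×78.9871 = 31.90676126.
Substituting: 79.9648x + 81.9471(0.3906 − x) = 31.90676126
(79.9648 − 81.9471)x = -0.101776  ⇒  x = 0.05134, y = 0.33926
Xn-80: 5.13%, Xn-82: 33.93%.

5.13%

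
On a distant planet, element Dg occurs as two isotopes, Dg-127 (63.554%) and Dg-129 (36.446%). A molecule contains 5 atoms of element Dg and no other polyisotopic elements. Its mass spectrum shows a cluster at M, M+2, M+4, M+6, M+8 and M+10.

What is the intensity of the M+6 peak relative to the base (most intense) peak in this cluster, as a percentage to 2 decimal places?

(0.63554 + 0.36446)^5 gives M 0.1037, M+2 0.2973, M+4 0.3410, M+6 0.1955, M+8 0.0561, M+10 0.0064; the largest is M+4.
P(M+4) = C(5,2) × 0.63554^3 × 0.36446^2 = 10 × 0.25670166 × 0.13283109 = 0.340980 (base)
P(M+6) = C(5,3) × 0.63554^2 × 0.36446^3 = 10 × 0.40391109 × 0.04841162 = 0.195540
Relative intensity = 0.195540 / 0.340980 × 100 = 57.35

57.35%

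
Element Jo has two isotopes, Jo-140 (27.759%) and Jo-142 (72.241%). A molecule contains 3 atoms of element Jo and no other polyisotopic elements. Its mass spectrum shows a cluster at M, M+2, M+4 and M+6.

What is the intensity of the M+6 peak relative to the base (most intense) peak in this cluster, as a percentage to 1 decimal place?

86.7%

(0.27759 + 0.72241)^3 gives M 0.0214, M+2 0.1670, M+4 0.4346, M+6 0.3770; the largest is M+4.
P(M+4) = C(3,2) × 0.27759^1 × 0.72241^2 = 3 × 0.27759 × 0.52187621 = 0.434603 (base)
P(M+6) = C(3,3) × 0.27759^0 × 0.72241^3 = 1 × 1.0000 × 0.37700859 = 0.377009
Relative intensity = 0.377009 / 0.434603 × 100 = 86.7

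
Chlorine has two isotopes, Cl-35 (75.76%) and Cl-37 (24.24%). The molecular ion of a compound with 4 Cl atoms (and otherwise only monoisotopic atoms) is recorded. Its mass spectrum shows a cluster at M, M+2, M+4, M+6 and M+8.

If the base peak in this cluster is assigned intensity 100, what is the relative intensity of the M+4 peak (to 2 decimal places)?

Binomial terms of (0.7576 + 0.2424)^4: M 0.3294, M+2 0.4216, M+4 0.2023, M+6 0.0432, M+8 0.0035 → M+2 is the base peak.
P(M+2) = C(4,1) × 0.7576^3 × 0.2424^1 = 4 × 0.4348304 × 0.2424 = 0.421612 (base)
P(M+4) = C(4,2) × 0.7576^2 × 0.2424^2 = 6 × 0.57395776 × 0.05875776 = 0.202347
Relative intensity = 0.202347 / 0.421612 × 100 = 47.99

47.99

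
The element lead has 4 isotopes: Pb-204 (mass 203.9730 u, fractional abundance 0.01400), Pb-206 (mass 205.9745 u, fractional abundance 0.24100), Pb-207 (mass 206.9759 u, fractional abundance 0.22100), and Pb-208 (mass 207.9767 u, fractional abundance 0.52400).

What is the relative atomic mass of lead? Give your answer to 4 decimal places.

The abundance-weighted mean is 0.01400 × 203.9730 + 0.24100 × 205.9745 + 0.22100 × 206.9759 + 0.52400 × 207.9767
= 2.85562 + 49.63985 + 45.74167 + 108.97979 = 207.21693 u

207.2169 u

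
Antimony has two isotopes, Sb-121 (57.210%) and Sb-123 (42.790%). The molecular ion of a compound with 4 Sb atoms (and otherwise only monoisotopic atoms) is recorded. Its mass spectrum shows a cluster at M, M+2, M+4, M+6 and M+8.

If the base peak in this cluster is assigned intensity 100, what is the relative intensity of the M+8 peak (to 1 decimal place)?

9.3

Binomial terms of (0.57210 + 0.42790)^4: M 0.1071, M+2 0.3205, M+4 0.3596, M+6 0.1793, M+8 0.0335 → M+4 is the base peak.
P(M+4) = C(4,2) × 0.57210^2 × 0.42790^2 = 6 × 0.32729841 × 0.18309841 = 0.359567 (base)
P(M+8) = C(4,4) × 0.57210^0 × 0.42790^4 = 1 × 1.0000 × 0.03352503 = 0.033525
Relative intensity = 0.033525 / 0.359567 × 100 = 9.3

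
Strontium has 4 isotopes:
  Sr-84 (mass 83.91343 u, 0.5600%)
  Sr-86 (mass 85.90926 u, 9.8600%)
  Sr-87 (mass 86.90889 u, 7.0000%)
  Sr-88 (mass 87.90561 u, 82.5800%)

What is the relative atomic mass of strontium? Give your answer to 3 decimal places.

The abundance-weighted mean is 0.005600 × 83.91343 + 0.098600 × 85.90926 + 0.070000 × 86.90889 + 0.825800 × 87.90561
= 0.469915 + 8.470653 + 6.083622 + 72.592453 = 87.616643 u

87.617 u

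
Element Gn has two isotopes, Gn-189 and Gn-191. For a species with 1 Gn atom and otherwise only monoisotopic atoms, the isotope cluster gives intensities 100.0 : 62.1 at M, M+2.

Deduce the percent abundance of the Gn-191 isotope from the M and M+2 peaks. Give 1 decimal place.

Write p for the Gn-189 fraction. I(M+2)/I(M) = [C(1,1)·p^0·(1−p)] / p^1 = 1·(1−p)/p = 62.1/100.0 = 0.6210
(1−p)/p = 0.6210/1 = 0.6210  ⇒  p = 1/(1 + 0.6210) = 0.6169
Gn-189: 61.7%, Gn-191: 38.3%.

38.3%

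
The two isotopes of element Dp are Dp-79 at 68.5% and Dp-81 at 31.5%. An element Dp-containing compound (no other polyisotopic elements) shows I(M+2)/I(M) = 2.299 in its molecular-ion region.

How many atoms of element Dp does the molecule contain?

For n independent Dp atoms, I(M+2)/I(M) = n · (abundance Dp-81) / (abundance Dp-79) = n · 0.315/0.685.
n = 2.299 × 0.685/0.315 = 5.00 ≈ 5

5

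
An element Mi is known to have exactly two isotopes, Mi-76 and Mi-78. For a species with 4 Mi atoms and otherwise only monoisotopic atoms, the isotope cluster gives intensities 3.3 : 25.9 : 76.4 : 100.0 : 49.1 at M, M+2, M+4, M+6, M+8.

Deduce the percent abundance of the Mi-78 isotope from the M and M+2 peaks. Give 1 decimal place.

Let p = fractional abundance of Mi-76. I(M+2)/I(M) = [C(4,1)·p^3·(1−p)] / p^4 = 4·(1−p)/p = 25.9/3.3 = 7.8485
(1−p)/p = 7.8485/4 = 1.9621  ⇒  p = 1/(1 + 1.9621) = 0.3376
Mi-76: 33.8%, Mi-78: 66.2%.

66.2%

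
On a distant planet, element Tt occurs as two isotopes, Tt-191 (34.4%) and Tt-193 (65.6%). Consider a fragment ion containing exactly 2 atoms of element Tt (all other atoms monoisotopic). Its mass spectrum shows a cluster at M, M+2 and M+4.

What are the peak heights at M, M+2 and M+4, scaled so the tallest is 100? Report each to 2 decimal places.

Each Tt atom is independently Tt-191 (p = 0.344) or Tt-193 (q = 0.656); the cluster is the binomial expansion (p + q)^2.
P(M) = 0.344^2 = 0.118336
P(M+2) = 2 × 0.344^1 × 0.656^1 = 0.451328
P(M+4) = 0.656^2 = 0.430336
The M+2 peak is largest (0.451328); scaling to 100 gives 26.22 : 100.00 : 95.35.

26.22 : 100.00 : 95.35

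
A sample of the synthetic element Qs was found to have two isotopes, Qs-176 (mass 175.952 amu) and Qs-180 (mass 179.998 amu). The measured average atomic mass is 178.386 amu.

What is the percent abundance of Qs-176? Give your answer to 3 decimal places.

Writing the weighted mean with unknown fraction x of Qs-176:
175.952·x + 179.998·(1 − x) = 178.386
(175.952 − 179.998)·x = 178.386 − 179.998
x = -1.612 / -4.046 = 0.39842 → 39.842% Qs-176, 60.158% Qs-180.

39.842%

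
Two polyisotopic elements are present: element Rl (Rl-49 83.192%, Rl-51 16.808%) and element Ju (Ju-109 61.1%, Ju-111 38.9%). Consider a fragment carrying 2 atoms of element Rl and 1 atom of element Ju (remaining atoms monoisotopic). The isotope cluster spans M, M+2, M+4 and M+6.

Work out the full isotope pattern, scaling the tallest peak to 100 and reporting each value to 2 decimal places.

Element Rl pattern (n=2): 0.69209089 : 0.27965823 : 0.02825089
Element Ju pattern (n=1): 0.6110 : 0.3890
Convolve the two distributions (both contribute in 2-u steps):
  M: 0.69209089×0.6110 = 0.422868
  M+2: 0.69209089×0.3890 + 0.27965823×0.6110 = 0.440095
  M+4: 0.27965823×0.3890 + 0.02825089×0.6110 = 0.126048
  M+6: 0.02825089×0.3890 = 0.010990
Scale to base peak (0.440095) = 100: 96.09 : 100.00 : 28.64 : 2.50

96.09 : 100.00 : 28.64 : 2.50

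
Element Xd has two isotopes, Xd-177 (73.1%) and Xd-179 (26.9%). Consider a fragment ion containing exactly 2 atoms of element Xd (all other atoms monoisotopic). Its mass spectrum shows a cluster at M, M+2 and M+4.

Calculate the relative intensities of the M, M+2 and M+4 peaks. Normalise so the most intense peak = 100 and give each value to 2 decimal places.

100.00 : 73.60 : 13.54

Expanding (0.731 + 0.269)^2:
P(M) = 0.731^2 = 0.534361
P(M+2) = 2 × 0.731^1 × 0.269^1 = 0.393278
P(M+4) = 0.269^2 = 0.072361
The M peak is largest (0.534361); scaling to 100 gives 100.00 : 73.60 : 13.54.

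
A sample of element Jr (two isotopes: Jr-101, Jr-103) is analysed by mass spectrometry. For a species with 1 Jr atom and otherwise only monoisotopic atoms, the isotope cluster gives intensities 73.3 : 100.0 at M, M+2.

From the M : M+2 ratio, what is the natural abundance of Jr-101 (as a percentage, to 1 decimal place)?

42.3%

Let p = fractional abundance of Jr-101. I(M+2)/I(M) = [C(1,1)·p^0·(1−p)] / p^1 = 1·(1−p)/p = 100.0/73.3 = 1.3643
(1−p)/p = 1.3643/1 = 1.3643  ⇒  p = 1/(1 + 1.3643) = 0.4230
Jr-101: 42.3%, Jr-103: 57.7%.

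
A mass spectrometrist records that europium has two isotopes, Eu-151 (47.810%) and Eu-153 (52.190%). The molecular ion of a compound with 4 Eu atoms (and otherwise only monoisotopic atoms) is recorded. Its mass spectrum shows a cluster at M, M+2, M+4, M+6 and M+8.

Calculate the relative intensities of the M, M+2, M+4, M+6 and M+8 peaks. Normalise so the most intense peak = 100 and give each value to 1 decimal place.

The 4 Eu atoms are independent, so intensities follow the terms of (0.47810 + 0.52190)^4.
P(M) = 0.47810^4 = 0.052249
P(M+2) = 4 × 0.47810^3 × 0.52190^1 = 0.228141
P(M+4) = 6 × 0.47810^2 × 0.52190^2 = 0.373563
P(M+6) = 4 × 0.47810^1 × 0.52190^3 = 0.271857
P(M+8) = 0.52190^4 = 0.074191
The M+4 peak is largest (0.373563); scaling to 100 gives 14.0 : 61.1 : 100.0 : 72.8 : 19.9.

14.0 : 61.1 : 100.0 : 72.8 : 19.9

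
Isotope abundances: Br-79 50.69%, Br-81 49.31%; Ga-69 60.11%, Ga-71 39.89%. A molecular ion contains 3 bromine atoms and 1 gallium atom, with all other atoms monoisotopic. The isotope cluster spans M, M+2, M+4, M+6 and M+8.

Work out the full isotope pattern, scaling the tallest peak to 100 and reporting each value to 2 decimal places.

Bromine pattern (n=3): 0.13024674 : 0.3801026 : 0.36975457 : 0.11989609
Gallium pattern (n=1): 0.6011 : 0.3989
Convolve the two distributions (both contribute in 2-u steps):
  M: 0.13024674×0.6011 = 0.078291
  M+2: 0.13024674×0.3989 + 0.3801026×0.6011 = 0.280435
  M+4: 0.3801026×0.3989 + 0.36975457×0.6011 = 0.373882
  M+6: 0.36975457×0.3989 + 0.11989609×0.6011 = 0.219565
  M+8: 0.11989609×0.3989 = 0.047827
Scale to base peak (0.373882) = 100: 20.94 : 75.01 : 100.00 : 58.73 : 12.79

20.94 : 75.01 : 100.00 : 58.73 : 12.79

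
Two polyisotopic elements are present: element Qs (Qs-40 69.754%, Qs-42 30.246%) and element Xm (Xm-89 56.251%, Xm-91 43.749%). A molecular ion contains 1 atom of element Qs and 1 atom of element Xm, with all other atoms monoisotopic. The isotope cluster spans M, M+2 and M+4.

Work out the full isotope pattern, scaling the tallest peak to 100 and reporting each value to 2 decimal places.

82.55 : 100.00 : 27.84

Element Qs pattern (n=1): 0.69754 : 0.30246
Element Xm pattern (n=1): 0.56251 : 0.43749
Convolve the two distributions (both contribute in 2-u steps):
  M: 0.69754×0.56251 = 0.392373
  M+2: 0.69754×0.43749 + 0.30246×0.56251 = 0.475304
  M+4: 0.30246×0.43749 = 0.132323
Scale to base peak (0.475304) = 100: 82.55 : 100.00 : 27.84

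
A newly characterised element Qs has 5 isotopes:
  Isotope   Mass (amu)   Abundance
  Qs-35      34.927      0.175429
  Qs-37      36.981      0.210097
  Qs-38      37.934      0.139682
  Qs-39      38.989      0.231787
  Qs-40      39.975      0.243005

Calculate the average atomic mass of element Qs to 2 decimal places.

Weight each isotope mass by its fractional abundance: 0.175429 × 34.927 + 0.210097 × 36.981 + 0.139682 × 37.934 + 0.231787 × 38.989 + 0.243005 × 39.975
= 6.1272 + 7.7696 + 5.2987 + 9.0371 + 9.7141 = 37.9467 amu

37.95 amu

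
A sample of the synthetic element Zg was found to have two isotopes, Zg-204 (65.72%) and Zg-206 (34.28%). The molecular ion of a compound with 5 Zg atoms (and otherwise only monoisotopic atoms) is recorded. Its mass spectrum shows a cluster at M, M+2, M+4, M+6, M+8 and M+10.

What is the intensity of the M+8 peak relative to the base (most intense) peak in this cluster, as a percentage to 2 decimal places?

Binomial terms of (0.6572 + 0.3428)^5: M 0.1226, M+2 0.3197, M+4 0.3336, M+6 0.1740, M+8 0.0454, M+10 0.0047 → M+4 is the base peak.
P(M+4) = C(5,2) × 0.6572^3 × 0.3428^2 = 10 × 0.28385246 × 0.11751184 = 0.333560 (base)
P(M+8) = C(5,4) × 0.6572^1 × 0.3428^4 = 5 × 0.6572 × 0.01380903 = 0.045376
Relative intensity = 0.045376 / 0.333560 × 100 = 13.60

13.60%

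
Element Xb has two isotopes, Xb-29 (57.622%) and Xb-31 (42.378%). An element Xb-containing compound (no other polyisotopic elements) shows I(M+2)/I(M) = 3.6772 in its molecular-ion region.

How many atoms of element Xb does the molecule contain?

5

For n independent Xb atoms, I(M+2)/I(M) = n · (abundance Xb-31) / (abundance Xb-29) = n · 0.42378/0.57622.
n = 3.6772 × 0.57622/0.42378 = 5.00 ≈ 5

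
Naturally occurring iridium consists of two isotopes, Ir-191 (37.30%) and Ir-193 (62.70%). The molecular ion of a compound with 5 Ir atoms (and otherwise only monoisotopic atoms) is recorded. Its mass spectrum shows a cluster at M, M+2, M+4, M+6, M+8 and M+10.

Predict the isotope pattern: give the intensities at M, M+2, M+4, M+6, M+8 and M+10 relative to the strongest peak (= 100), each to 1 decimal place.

2.1 : 17.7 : 59.5 : 100.0 : 84.0 : 28.3

Expanding (0.3730 + 0.6270)^5:
P(M) = 0.3730^5 = 0.007220
P(M+2) = 5 × 0.3730^4 × 0.6270^1 = 0.060684
P(M+4) = 10 × 0.3730^3 × 0.6270^2 = 0.204015
P(M+6) = 10 × 0.3730^2 × 0.6270^3 = 0.342942
P(M+8) = 5 × 0.3730^1 × 0.6270^4 = 0.288237
P(M+10) = 0.6270^5 = 0.096903
The M+6 peak is largest (0.342942); scaling to 100 gives 2.1 : 17.7 : 59.5 : 100.0 : 84.0 : 28.3.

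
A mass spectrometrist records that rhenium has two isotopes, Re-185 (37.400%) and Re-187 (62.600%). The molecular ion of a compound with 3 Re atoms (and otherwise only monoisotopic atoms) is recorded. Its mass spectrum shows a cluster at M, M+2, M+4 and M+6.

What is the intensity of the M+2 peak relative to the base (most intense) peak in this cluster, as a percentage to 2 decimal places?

59.74%

(0.37400 + 0.62600)^3 gives M 0.0523, M+2 0.2627, M+4 0.4397, M+6 0.2453; the largest is M+4.
P(M+4) = C(3,2) × 0.37400^1 × 0.62600^2 = 3 × 0.3740 × 0.391876 = 0.439685 (base)
P(M+2) = C(3,1) × 0.37400^2 × 0.62600^1 = 3 × 0.139876 × 0.6260 = 0.262687
Relative intensity = 0.262687 / 0.439685 × 100 = 59.74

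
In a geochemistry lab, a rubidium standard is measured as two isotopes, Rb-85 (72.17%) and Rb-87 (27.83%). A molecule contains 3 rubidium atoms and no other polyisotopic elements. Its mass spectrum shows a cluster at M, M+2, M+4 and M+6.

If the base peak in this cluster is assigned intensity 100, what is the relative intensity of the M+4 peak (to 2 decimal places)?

38.56

Term probabilities: M 0.3759, M+2 0.4349, M+4 0.1677, M+6 0.0216. Base peak = M+2.
P(M+2) = C(3,1) × 0.7217^2 × 0.2783^1 = 3 × 0.52085089 × 0.2783 = 0.434858 (base)
P(M+4) = C(3,2) × 0.7217^1 × 0.2783^2 = 3 × 0.7217 × 0.07745089 = 0.167689
Relative intensity = 0.167689 / 0.434858 × 100 = 38.56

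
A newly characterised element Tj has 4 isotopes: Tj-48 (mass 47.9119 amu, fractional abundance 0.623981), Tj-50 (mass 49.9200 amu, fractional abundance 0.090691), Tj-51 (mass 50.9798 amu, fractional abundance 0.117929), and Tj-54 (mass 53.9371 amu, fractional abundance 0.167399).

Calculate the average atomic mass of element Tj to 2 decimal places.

The abundance-weighted mean is 0.623981 × 47.9119 + 0.090691 × 49.9200 + 0.117929 × 50.9798 + 0.167399 × 53.9371
= 29.89612 + 4.52729 + 6.01200 + 9.02902 = 49.46443 amu

49.46 amu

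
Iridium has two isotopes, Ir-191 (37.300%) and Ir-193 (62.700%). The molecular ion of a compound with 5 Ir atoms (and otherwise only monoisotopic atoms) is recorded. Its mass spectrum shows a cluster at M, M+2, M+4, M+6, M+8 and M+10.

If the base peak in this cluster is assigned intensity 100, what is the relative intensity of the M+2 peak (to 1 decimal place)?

17.7

(0.37300 + 0.62700)^5 gives M 0.0072, M+2 0.0607, M+4 0.2040, M+6 0.3429, M+8 0.2882, M+10 0.0969; the largest is M+6.
P(M+6) = C(5,3) × 0.37300^2 × 0.62700^3 = 10 × 0.139129 × 0.24649188 = 0.342942 (base)
P(M+2) = C(5,1) × 0.37300^4 × 0.62700^1 = 5 × 0.01935688 × 0.6270 = 0.060684
Relative intensity = 0.060684 / 0.342942 × 100 = 17.7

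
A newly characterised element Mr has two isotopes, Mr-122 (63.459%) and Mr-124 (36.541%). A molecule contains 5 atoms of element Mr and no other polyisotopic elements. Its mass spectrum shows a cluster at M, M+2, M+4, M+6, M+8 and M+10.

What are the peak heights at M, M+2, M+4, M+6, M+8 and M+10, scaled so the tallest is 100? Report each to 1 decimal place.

30.2 : 86.8 : 100.0 : 57.6 : 16.6 : 1.9

The 5 Mr atoms are independent, so intensities follow the terms of (0.63459 + 0.36541)^5.
P(M) = 0.63459^5 = 0.102912
P(M+2) = 5 × 0.63459^4 × 0.36541^1 = 0.296294
P(M+4) = 10 × 0.63459^3 × 0.36541^2 = 0.341225
P(M+6) = 10 × 0.63459^2 × 0.36541^3 = 0.196484
P(M+8) = 5 × 0.63459^1 × 0.36541^4 = 0.056570
P(M+10) = 0.36541^5 = 0.006515
The M+4 peak is largest (0.341225); scaling to 100 gives 30.2 : 86.8 : 100.0 : 57.6 : 16.6 : 1.9.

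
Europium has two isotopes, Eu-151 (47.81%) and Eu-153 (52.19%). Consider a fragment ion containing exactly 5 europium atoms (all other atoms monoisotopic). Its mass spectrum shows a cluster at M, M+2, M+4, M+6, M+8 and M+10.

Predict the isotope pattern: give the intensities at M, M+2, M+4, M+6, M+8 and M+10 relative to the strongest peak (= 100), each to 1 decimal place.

The 5 Eu atoms are independent, so intensities follow the terms of (0.4781 + 0.5219)^5.
P(M) = 0.4781^5 = 0.024980
P(M+2) = 5 × 0.4781^4 × 0.5219^1 = 0.136343
P(M+4) = 10 × 0.4781^3 × 0.5219^2 = 0.297667
P(M+6) = 10 × 0.4781^2 × 0.5219^3 = 0.324937
P(M+8) = 5 × 0.4781^1 × 0.5219^4 = 0.177353
P(M+10) = 0.5219^5 = 0.038720
The M+6 peak is largest (0.324937); scaling to 100 gives 7.7 : 42.0 : 91.6 : 100.0 : 54.6 : 11.9.

7.7 : 42.0 : 91.6 : 100.0 : 54.6 : 11.9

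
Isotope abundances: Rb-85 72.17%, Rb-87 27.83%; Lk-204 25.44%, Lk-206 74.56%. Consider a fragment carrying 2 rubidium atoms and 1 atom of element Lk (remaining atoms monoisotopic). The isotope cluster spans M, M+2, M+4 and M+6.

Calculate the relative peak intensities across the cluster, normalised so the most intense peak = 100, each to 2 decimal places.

Rubidium pattern (n=2): 0.52085089 : 0.40169822 : 0.07745089
Element Lk pattern (n=1): 0.2544 : 0.7456
Convolve the two distributions (both contribute in 2-u steps):
  M: 0.52085089×0.2544 = 0.132504
  M+2: 0.52085089×0.7456 + 0.40169822×0.2544 = 0.490538
  M+4: 0.40169822×0.7456 + 0.07745089×0.2544 = 0.319210
  M+6: 0.07745089×0.7456 = 0.057747
Scale to base peak (0.490538) = 100: 27.01 : 100.00 : 65.07 : 11.77

27.01 : 100.00 : 65.07 : 11.77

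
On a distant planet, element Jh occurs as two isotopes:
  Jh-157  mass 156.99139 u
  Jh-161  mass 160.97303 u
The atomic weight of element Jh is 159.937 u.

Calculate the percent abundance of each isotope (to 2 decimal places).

Let x be the fractional abundance of Jh-157; then Jh-161 has abundance 1 − x.
156.99139·x + 160.97303·(1 − x) = 159.937
(156.99139 − 160.97303)·x = 159.937 − 160.97303
x = -1.03603 / -3.98164 = 0.26020 → 26.02% Jh-157, 73.98% Jh-161.

Jh-157: 26.02%, Jh-161: 73.98%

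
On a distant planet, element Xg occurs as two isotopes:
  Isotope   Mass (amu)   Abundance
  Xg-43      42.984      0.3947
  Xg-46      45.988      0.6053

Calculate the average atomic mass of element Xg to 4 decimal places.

44.8023 amu

Weight each isotope mass by its fractional abundance: 0.3947 × 42.984 + 0.6053 × 45.988
= 16.96578 + 27.83654 = 44.80232 amu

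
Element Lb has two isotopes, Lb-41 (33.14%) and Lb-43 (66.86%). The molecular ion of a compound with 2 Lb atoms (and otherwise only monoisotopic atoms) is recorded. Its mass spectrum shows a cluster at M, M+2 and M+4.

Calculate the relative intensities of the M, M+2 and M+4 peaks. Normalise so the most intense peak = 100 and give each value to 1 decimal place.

24.6 : 99.1 : 100.0

Expanding (0.3314 + 0.6686)^2:
P(M) = 0.3314^2 = 0.109826
P(M+2) = 2 × 0.3314^1 × 0.6686^1 = 0.443148
P(M+4) = 0.6686^2 = 0.447026
The M+4 peak is largest (0.447026); scaling to 100 gives 24.6 : 99.1 : 100.0.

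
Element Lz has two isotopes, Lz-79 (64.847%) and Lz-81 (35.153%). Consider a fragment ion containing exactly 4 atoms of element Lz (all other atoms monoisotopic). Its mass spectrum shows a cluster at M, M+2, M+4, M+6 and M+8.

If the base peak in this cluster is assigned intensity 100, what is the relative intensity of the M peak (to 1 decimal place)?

Binomial terms of (0.64847 + 0.35153)^4: M 0.1768, M+2 0.3834, M+4 0.3118, M+6 0.1127, M+8 0.0153 → M+2 is the base peak.
P(M+2) = C(4,1) × 0.64847^3 × 0.35153^1 = 4 × 0.27269029 × 0.35153 = 0.383435 (base)
P(M) = C(4,0) × 0.64847^4 × 0.35153^0 = 1 × 0.17683147 × 1.0000 = 0.176831
Relative intensity = 0.176831 / 0.383435 × 100 = 46.1

46.1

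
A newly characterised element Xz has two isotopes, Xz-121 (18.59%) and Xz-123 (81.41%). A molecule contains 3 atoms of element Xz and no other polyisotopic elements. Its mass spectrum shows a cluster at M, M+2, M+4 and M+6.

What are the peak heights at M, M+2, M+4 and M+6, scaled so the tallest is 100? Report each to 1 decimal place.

Expanding (0.1859 + 0.8141)^3:
P(M) = 0.1859^3 = 0.006424
P(M+2) = 3 × 0.1859^2 × 0.8141^1 = 0.084403
P(M+4) = 3 × 0.1859^1 × 0.8141^2 = 0.369621
P(M+6) = 0.8141^3 = 0.539552
The M+6 peak is largest (0.539552); scaling to 100 gives 1.2 : 15.6 : 68.5 : 100.0.

1.2 : 15.6 : 68.5 : 100.0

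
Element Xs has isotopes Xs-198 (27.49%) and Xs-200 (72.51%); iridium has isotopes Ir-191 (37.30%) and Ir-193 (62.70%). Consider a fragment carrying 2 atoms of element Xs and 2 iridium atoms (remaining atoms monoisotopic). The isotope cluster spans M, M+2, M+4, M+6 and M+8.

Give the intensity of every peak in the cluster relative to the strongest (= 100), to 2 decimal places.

Element Xs pattern (n=2): 0.07557001 : 0.39865998 : 0.52577001
Iridium pattern (n=2): 0.139129 : 0.467742 : 0.393129
Convolve the two distributions (both contribute in 2-u steps):
  M: 0.07557001×0.139129 = 0.010514
  M+2: 0.07557001×0.467742 + 0.39865998×0.139129 = 0.090812
  M+4: 0.07557001×0.393129 + 0.39865998×0.467742 + 0.52577001×0.139129 = 0.289329
  M+6: 0.39865998×0.393129 + 0.52577001×0.467742 = 0.402650
  M+8: 0.52577001×0.393129 = 0.206695
Scale to base peak (0.402650) = 100: 2.61 : 22.55 : 71.86 : 100.00 : 51.33

2.61 : 22.55 : 71.86 : 100.00 : 51.33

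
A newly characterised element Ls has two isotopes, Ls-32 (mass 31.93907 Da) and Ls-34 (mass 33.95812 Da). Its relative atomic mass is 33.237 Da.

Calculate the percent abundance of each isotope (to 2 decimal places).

Writing the weighted mean with unknown fraction x of Ls-32:
31.93907·x + 33.95812·(1 − x) = 33.237
(31.93907 − 33.95812)·x = 33.237 − 33.95812
x = -0.72112 / -2.01905 = 0.35716 → 35.72% Ls-32, 64.28% Ls-34.

Ls-32: 35.72%, Ls-34: 64.28%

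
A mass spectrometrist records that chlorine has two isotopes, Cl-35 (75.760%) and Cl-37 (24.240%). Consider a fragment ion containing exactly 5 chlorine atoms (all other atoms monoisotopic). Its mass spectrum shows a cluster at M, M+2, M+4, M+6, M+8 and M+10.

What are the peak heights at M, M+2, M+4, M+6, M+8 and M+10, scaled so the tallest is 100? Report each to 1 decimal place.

Each Cl atom is independently Cl-35 (p = 0.75760) or Cl-37 (q = 0.24240); the cluster is the binomial expansion (p + q)^5.
P(M) = 0.75760^5 = 0.249574
P(M+2) = 5 × 0.75760^4 × 0.24240^1 = 0.399266
P(M+4) = 10 × 0.75760^3 × 0.24240^2 = 0.255497
P(M+6) = 10 × 0.75760^2 × 0.24240^3 = 0.081748
P(M+8) = 5 × 0.75760^1 × 0.24240^4 = 0.013078
P(M+10) = 0.24240^5 = 0.000837
The M+2 peak is largest (0.399266); scaling to 100 gives 62.5 : 100.0 : 64.0 : 20.5 : 3.3 : 0.2.

62.5 : 100.0 : 64.0 : 20.5 : 3.3 : 0.2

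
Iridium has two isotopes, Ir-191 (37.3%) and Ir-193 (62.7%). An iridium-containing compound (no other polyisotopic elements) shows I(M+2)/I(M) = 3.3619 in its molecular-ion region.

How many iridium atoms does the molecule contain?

2

With n Ir atoms, P(M+2)/P(M) = C(n,1)·p^(n−1)q / p^n = n·q/p = n · 0.627/0.373.
n = 3.3619 × 0.373/0.627 = 2.00 ≈ 2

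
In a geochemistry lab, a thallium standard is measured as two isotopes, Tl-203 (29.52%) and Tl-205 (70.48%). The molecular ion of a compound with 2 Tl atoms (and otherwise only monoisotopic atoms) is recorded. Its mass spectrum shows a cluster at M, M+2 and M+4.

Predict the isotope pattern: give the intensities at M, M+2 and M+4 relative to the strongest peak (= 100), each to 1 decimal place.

Expanding (0.2952 + 0.7048)^2:
P(M) = 0.2952^2 = 0.087143
P(M+2) = 2 × 0.2952^1 × 0.7048^1 = 0.416114
P(M+4) = 0.7048^2 = 0.496743
The M+4 peak is largest (0.496743); scaling to 100 gives 17.5 : 83.8 : 100.0.

17.5 : 83.8 : 100.0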